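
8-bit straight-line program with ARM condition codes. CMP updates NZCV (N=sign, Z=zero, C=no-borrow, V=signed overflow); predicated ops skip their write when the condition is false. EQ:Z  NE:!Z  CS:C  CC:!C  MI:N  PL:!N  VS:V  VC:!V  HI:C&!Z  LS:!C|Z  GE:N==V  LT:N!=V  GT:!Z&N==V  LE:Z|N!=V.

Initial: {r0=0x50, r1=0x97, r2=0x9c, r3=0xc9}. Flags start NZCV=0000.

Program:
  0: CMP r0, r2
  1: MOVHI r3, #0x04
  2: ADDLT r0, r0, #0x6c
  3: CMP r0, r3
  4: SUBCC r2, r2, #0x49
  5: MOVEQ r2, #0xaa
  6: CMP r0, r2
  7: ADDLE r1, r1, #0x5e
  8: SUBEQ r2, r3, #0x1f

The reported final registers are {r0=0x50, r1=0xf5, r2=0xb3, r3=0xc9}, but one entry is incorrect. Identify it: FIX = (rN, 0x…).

[0] flags=1001 → (cmp)
[1] flags=1001 HI?F → skip
[2] flags=1001 LT?F → skip
[3] flags=1001 → (cmp)
[4] flags=1001 CC?T → r2=0x53
[5] flags=1001 EQ?F → skip
[6] flags=1000 → (cmp)
[7] flags=1000 LE?T → r1=0xf5
[8] flags=1000 EQ?F → skip

FIX = (r2, 0x53)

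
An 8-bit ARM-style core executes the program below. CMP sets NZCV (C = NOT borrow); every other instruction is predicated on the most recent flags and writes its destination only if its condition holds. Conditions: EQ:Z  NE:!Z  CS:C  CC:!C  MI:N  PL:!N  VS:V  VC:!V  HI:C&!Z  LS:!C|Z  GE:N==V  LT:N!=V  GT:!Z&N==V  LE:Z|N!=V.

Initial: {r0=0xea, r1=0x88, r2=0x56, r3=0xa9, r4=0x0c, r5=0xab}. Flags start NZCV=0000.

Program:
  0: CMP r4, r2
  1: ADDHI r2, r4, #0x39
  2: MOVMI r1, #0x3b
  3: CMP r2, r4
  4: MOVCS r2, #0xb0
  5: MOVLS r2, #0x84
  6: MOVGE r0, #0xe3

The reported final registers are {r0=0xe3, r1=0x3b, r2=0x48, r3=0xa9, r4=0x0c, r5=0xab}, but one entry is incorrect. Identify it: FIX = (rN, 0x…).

0: ✓ CMP  NZCV=1000
1: · ADDHI
2: ✓ MOVMI  r1←0x3b
3: ✓ CMP  NZCV=0010
4: ✓ MOVCS  r2←0xb0
5: · MOVLS
6: ✓ MOVGE  r0←0xe3

FIX = (r2, 0xb0)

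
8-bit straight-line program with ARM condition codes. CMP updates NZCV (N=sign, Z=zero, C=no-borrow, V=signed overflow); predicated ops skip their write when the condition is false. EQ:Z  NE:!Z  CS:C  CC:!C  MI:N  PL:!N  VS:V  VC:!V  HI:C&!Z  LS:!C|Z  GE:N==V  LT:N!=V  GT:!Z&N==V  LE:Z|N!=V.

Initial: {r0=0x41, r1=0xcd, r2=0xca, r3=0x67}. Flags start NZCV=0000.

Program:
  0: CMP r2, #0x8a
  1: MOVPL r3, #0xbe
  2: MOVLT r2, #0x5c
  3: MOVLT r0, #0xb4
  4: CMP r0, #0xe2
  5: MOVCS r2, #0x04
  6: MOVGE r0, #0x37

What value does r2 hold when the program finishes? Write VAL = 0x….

VAL = 0xca

0: ✓ CMP  NZCV=0010
1: ✓ MOVPL  r3←0xbe
2: · MOVLT
3: · MOVLT
4: ✓ CMP  NZCV=0000
5: · MOVCS
6: ✓ MOVGE  r0←0x37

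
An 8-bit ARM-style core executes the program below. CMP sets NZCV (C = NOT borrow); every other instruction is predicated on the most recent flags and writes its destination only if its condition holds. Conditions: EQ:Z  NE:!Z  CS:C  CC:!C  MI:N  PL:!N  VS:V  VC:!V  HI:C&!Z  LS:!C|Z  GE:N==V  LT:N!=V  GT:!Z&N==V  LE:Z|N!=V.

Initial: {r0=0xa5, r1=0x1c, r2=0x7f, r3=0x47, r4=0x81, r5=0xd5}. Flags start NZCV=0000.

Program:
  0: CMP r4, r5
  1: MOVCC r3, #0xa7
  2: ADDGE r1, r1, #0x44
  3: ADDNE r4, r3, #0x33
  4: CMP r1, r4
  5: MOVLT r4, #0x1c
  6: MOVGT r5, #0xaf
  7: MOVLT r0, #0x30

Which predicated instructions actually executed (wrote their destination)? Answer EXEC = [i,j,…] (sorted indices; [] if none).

[0] flags=1000 → (cmp)
[1] flags=1000 CC?T → r3=0xa7
[2] flags=1000 GE?F → skip
[3] flags=1000 NE?T → r4=0xda
[4] flags=0000 → (cmp)
[5] flags=0000 LT?F → skip
[6] flags=0000 GT?T → r5=0xaf
[7] flags=0000 LT?F → skip

EXEC = [1,3,6]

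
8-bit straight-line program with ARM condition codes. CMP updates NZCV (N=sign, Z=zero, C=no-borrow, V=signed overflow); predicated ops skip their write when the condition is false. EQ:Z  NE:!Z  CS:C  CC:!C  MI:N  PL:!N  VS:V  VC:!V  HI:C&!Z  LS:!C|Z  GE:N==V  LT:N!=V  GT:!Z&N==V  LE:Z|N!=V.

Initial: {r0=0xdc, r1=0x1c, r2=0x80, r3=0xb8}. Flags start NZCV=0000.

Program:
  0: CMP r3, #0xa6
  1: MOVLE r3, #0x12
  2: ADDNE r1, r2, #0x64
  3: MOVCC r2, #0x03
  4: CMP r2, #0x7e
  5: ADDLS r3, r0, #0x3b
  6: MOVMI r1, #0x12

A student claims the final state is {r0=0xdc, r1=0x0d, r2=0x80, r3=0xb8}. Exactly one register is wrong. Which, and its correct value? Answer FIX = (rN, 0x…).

FIX = (r1, 0xe4)

[0] flags=0010 → (cmp)
[1] flags=0010 LE?F → skip
[2] flags=0010 NE?T → r1=0xe4
[3] flags=0010 CC?F → skip
[4] flags=0011 → (cmp)
[5] flags=0011 LS?F → skip
[6] flags=0011 MI?F → skip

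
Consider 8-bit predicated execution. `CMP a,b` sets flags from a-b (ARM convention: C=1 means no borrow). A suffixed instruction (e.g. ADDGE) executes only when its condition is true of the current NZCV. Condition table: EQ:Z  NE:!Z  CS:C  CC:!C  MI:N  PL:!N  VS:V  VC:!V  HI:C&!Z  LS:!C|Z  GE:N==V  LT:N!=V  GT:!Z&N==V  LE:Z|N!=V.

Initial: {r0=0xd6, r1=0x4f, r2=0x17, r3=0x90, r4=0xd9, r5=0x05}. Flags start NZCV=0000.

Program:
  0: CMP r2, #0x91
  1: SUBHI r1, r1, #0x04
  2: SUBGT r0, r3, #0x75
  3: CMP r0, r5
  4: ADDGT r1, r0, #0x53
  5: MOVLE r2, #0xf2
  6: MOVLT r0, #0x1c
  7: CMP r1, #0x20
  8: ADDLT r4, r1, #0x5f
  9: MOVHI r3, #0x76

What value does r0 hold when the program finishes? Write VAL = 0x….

VAL = 0x1b

0: ✓ CMP  NZCV=1001
1: · SUBHI
2: ✓ SUBGT  r0←0x1b
3: ✓ CMP  NZCV=0010
4: ✓ ADDGT  r1←0x6e
5: · MOVLE
6: · MOVLT
7: ✓ CMP  NZCV=0010
8: · ADDLT
9: ✓ MOVHI  r3←0x76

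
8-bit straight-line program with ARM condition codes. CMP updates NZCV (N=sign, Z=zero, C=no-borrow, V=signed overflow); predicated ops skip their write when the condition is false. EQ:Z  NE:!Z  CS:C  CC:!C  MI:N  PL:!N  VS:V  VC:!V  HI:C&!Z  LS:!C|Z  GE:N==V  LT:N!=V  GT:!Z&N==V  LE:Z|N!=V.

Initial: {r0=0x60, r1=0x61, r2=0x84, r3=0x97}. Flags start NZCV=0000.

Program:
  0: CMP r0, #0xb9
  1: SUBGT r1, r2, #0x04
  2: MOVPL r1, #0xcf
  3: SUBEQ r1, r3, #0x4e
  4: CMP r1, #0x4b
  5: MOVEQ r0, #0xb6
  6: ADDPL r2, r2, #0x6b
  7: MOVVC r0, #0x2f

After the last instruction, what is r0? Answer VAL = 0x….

0: ✓ CMP  NZCV=1001
1: ✓ SUBGT  r1←0x80
2: · MOVPL
3: · SUBEQ
4: ✓ CMP  NZCV=0011
5: · MOVEQ
6: ✓ ADDPL  r2←0xef
7: · MOVVC

VAL = 0x60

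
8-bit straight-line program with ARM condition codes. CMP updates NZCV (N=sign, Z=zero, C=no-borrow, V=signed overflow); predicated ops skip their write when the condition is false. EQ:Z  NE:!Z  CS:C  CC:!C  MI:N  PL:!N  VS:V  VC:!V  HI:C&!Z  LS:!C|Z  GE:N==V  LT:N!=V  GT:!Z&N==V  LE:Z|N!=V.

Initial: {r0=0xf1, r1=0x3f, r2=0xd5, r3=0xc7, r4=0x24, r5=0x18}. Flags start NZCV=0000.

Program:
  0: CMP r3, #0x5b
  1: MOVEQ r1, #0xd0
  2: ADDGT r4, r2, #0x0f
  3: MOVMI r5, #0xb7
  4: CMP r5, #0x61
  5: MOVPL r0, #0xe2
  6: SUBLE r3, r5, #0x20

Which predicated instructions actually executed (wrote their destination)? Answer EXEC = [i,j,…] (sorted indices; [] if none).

0: ✓ CMP  NZCV=0011
1: · MOVEQ
2: · ADDGT
3: · MOVMI
4: ✓ CMP  NZCV=1000
5: · MOVPL
6: ✓ SUBLE  r3←0xf8

EXEC = [6]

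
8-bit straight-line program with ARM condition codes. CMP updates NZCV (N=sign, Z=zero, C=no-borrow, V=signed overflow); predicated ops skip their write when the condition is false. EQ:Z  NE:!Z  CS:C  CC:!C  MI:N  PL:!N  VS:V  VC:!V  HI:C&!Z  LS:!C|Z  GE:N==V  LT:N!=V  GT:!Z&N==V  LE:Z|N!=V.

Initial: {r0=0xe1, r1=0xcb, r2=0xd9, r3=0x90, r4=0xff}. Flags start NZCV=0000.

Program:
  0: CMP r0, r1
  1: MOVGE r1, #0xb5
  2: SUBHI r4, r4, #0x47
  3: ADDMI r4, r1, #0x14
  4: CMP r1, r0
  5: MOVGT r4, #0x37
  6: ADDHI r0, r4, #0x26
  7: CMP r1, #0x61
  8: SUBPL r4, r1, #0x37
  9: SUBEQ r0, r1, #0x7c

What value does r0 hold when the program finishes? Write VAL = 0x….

VAL = 0xe1

0: ✓ CMP  NZCV=0010
1: ✓ MOVGE  r1←0xb5
2: ✓ SUBHI  r4←0xb8
3: · ADDMI
4: ✓ CMP  NZCV=1000
5: · MOVGT
6: · ADDHI
7: ✓ CMP  NZCV=0011
8: ✓ SUBPL  r4←0x7e
9: · SUBEQ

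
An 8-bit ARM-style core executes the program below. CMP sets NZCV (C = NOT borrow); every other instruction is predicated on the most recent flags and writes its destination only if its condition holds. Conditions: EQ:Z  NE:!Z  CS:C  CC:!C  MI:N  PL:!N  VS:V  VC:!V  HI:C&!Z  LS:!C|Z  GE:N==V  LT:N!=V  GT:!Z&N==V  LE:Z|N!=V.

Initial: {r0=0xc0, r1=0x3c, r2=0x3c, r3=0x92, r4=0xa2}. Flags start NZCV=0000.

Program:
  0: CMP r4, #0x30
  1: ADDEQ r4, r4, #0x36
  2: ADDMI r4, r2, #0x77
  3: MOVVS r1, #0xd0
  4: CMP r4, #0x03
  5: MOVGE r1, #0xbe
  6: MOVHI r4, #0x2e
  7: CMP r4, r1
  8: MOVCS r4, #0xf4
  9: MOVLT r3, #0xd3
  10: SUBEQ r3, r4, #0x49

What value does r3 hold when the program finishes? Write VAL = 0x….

0: ✓ CMP  NZCV=0011
1: · ADDEQ
2: · ADDMI
3: ✓ MOVVS  r1←0xd0
4: ✓ CMP  NZCV=1010
5: · MOVGE
6: ✓ MOVHI  r4←0x2e
7: ✓ CMP  NZCV=0000
8: · MOVCS
9: · MOVLT
10: · SUBEQ

VAL = 0x92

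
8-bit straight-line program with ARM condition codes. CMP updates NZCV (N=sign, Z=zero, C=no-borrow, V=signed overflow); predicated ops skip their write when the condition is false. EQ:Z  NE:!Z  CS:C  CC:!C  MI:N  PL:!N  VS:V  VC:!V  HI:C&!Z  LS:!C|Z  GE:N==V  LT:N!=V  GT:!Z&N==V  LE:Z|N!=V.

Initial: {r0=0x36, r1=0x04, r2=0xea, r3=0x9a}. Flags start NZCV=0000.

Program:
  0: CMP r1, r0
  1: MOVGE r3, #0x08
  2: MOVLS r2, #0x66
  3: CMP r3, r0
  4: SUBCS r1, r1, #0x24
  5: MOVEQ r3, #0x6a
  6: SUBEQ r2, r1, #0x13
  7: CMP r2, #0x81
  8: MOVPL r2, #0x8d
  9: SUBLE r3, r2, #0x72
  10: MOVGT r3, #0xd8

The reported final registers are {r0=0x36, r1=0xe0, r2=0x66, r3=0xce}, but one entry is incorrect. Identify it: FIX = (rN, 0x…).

0: ✓ CMP  NZCV=1000
1: · MOVGE
2: ✓ MOVLS  r2←0x66
3: ✓ CMP  NZCV=0011
4: ✓ SUBCS  r1←0xe0
5: · MOVEQ
6: · SUBEQ
7: ✓ CMP  NZCV=1001
8: · MOVPL
9: · SUBLE
10: ✓ MOVGT  r3←0xd8

FIX = (r3, 0xd8)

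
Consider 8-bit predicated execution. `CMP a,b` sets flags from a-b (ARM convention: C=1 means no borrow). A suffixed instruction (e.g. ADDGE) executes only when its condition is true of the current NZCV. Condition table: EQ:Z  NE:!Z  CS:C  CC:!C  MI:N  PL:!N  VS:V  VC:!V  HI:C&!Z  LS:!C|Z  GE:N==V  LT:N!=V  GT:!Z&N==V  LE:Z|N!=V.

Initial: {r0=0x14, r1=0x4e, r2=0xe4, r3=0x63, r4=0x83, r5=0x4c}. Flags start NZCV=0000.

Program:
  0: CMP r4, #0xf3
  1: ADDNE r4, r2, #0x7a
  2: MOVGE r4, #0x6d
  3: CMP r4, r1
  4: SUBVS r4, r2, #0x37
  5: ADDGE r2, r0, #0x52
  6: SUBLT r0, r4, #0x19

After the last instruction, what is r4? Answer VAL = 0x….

0: ✓ CMP  NZCV=1000
1: ✓ ADDNE  r4←0x5e
2: · MOVGE
3: ✓ CMP  NZCV=0010
4: · SUBVS
5: ✓ ADDGE  r2←0x66
6: · SUBLT

VAL = 0x5e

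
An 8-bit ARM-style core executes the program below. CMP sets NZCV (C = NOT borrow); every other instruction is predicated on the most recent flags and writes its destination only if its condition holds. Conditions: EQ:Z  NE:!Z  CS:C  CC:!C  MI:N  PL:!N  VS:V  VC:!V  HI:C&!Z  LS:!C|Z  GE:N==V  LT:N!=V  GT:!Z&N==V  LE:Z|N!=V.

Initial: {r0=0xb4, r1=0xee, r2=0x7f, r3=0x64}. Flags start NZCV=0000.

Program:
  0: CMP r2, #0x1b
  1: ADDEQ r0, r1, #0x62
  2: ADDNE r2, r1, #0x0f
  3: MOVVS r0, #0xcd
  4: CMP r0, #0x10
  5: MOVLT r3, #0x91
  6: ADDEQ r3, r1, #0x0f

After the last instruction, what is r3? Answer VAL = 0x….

[0] flags=0010 → (cmp)
[1] flags=0010 EQ?F → skip
[2] flags=0010 NE?T → r2=0xfd
[3] flags=0010 VS?F → skip
[4] flags=1010 → (cmp)
[5] flags=1010 LT?T → r3=0x91
[6] flags=1010 EQ?F → skip

VAL = 0x91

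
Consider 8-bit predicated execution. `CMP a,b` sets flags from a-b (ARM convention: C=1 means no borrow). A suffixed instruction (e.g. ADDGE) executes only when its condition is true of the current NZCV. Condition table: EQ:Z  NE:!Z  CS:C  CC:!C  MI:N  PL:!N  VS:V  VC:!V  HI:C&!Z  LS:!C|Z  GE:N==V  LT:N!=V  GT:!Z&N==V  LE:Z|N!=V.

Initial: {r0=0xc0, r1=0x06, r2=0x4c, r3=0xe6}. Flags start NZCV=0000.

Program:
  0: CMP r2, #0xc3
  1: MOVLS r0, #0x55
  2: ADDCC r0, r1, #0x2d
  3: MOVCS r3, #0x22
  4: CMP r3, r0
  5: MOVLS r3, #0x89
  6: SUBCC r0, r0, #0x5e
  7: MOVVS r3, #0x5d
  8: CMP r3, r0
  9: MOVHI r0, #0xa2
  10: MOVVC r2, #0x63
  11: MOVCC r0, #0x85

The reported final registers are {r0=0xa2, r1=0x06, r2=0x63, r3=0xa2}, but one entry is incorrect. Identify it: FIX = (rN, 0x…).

FIX = (r3, 0xe6)

0: ✓ CMP  NZCV=1001
1: ✓ MOVLS  r0←0x55
2: ✓ ADDCC  r0←0x33
3: · MOVCS
4: ✓ CMP  NZCV=1010
5: · MOVLS
6: · SUBCC
7: · MOVVS
8: ✓ CMP  NZCV=1010
9: ✓ MOVHI  r0←0xa2
10: ✓ MOVVC  r2←0x63
11: · MOVCC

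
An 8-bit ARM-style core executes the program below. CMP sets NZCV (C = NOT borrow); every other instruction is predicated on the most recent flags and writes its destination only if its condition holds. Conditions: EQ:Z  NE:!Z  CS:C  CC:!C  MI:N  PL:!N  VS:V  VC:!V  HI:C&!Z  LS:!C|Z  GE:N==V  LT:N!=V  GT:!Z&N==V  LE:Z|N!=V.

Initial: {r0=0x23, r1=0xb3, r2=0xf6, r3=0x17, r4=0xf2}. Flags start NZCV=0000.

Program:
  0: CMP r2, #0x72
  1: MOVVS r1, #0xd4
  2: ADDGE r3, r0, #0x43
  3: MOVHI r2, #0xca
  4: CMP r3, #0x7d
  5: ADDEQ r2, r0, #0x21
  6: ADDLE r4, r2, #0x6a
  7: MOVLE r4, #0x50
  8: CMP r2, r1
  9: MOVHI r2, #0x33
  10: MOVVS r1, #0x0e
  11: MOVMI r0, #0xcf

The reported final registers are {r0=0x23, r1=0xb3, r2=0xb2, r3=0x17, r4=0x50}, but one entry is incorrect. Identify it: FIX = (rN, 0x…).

0: ✓ CMP  NZCV=1010
1: · MOVVS
2: · ADDGE
3: ✓ MOVHI  r2←0xca
4: ✓ CMP  NZCV=1000
5: · ADDEQ
6: ✓ ADDLE  r4←0x34
7: ✓ MOVLE  r4←0x50
8: ✓ CMP  NZCV=0010
9: ✓ MOVHI  r2←0x33
10: · MOVVS
11: · MOVMI

FIX = (r2, 0x33)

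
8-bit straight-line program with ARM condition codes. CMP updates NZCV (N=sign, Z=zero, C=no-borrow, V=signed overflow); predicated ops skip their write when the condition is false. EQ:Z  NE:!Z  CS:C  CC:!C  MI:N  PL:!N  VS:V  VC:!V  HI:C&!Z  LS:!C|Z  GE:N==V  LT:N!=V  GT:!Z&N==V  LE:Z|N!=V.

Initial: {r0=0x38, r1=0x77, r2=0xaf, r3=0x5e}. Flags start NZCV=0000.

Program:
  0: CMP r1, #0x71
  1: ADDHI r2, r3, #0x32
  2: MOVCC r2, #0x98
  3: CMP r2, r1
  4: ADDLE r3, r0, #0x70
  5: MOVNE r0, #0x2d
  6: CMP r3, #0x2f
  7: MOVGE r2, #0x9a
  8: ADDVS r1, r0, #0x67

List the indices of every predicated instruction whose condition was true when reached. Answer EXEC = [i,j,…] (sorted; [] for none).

[0] flags=0010 → (cmp)
[1] flags=0010 HI?T → r2=0x90
[2] flags=0010 CC?F → skip
[3] flags=0011 → (cmp)
[4] flags=0011 LE?T → r3=0xa8
[5] flags=0011 NE?T → r0=0x2d
[6] flags=0011 → (cmp)
[7] flags=0011 GE?F → skip
[8] flags=0011 VS?T → r1=0x94

EXEC = [1,4,5,8]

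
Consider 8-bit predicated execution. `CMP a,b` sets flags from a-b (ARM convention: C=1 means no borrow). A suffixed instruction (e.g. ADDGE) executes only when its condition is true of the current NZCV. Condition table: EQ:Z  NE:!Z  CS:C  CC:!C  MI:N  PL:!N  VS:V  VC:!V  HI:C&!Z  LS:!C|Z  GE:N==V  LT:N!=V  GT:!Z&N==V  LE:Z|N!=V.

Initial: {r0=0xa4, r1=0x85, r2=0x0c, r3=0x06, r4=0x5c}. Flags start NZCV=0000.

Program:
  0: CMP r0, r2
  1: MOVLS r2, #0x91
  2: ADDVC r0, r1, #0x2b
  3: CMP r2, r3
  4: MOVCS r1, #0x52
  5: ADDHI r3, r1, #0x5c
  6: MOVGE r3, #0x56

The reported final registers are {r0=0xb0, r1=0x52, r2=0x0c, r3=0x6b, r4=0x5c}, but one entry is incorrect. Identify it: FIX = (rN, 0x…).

0: ✓ CMP  NZCV=1010
1: · MOVLS
2: ✓ ADDVC  r0←0xb0
3: ✓ CMP  NZCV=0010
4: ✓ MOVCS  r1←0x52
5: ✓ ADDHI  r3←0xae
6: ✓ MOVGE  r3←0x56

FIX = (r3, 0x56)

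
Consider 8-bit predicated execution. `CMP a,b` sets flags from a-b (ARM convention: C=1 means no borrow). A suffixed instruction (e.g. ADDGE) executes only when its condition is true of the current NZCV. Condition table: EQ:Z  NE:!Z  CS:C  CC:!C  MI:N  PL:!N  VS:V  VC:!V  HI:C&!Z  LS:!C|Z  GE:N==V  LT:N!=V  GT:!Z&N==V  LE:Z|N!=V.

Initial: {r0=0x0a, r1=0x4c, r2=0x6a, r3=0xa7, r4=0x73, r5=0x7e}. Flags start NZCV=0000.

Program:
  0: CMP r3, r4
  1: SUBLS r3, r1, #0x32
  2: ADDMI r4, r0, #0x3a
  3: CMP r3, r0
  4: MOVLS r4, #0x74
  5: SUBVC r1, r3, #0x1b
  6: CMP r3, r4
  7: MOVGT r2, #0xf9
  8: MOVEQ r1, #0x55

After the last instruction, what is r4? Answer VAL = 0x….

VAL = 0x73

[0] flags=0011 → (cmp)
[1] flags=0011 LS?F → skip
[2] flags=0011 MI?F → skip
[3] flags=1010 → (cmp)
[4] flags=1010 LS?F → skip
[5] flags=1010 VC?T → r1=0x8c
[6] flags=0011 → (cmp)
[7] flags=0011 GT?F → skip
[8] flags=0011 EQ?F → skip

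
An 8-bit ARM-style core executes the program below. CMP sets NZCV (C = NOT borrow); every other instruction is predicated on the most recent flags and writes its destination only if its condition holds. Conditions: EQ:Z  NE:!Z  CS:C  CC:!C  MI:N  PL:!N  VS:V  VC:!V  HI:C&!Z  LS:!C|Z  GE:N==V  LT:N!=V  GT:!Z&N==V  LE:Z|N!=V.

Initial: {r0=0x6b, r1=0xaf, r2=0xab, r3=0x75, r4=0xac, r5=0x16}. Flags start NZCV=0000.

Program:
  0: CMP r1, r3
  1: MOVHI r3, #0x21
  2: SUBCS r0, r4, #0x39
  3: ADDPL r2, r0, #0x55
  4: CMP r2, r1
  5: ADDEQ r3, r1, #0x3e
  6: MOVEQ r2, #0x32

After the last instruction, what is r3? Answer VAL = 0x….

0: ✓ CMP  NZCV=0011
1: ✓ MOVHI  r3←0x21
2: ✓ SUBCS  r0←0x73
3: ✓ ADDPL  r2←0xc8
4: ✓ CMP  NZCV=0010
5: · ADDEQ
6: · MOVEQ

VAL = 0x21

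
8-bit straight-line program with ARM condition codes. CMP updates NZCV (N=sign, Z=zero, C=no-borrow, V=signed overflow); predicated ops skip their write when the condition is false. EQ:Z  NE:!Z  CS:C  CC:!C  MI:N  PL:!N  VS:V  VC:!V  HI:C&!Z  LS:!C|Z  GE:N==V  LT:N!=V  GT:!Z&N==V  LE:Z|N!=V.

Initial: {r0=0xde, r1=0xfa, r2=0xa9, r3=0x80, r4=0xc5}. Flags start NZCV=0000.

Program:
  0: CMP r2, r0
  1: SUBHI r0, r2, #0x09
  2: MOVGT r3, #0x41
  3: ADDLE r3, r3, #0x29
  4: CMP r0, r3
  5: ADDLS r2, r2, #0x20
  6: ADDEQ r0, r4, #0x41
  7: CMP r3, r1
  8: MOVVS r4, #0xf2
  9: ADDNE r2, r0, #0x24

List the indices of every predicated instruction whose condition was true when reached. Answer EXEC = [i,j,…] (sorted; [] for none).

[0] flags=1000 → (cmp)
[1] flags=1000 HI?F → skip
[2] flags=1000 GT?F → skip
[3] flags=1000 LE?T → r3=0xa9
[4] flags=0010 → (cmp)
[5] flags=0010 LS?F → skip
[6] flags=0010 EQ?F → skip
[7] flags=1000 → (cmp)
[8] flags=1000 VS?F → skip
[9] flags=1000 NE?T → r2=0x02

EXEC = [3,9]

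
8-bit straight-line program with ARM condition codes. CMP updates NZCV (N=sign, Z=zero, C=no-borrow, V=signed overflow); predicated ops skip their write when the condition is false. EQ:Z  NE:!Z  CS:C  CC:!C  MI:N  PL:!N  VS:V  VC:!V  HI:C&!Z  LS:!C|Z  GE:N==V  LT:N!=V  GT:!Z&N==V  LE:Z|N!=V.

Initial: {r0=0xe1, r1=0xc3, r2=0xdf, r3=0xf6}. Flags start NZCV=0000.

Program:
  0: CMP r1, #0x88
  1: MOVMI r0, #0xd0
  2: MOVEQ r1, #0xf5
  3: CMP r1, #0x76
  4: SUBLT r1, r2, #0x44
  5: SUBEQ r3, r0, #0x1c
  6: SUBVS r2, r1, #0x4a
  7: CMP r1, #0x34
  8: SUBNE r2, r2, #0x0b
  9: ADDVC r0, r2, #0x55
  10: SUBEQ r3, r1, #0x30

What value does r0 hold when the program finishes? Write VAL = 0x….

[0] flags=0010 → (cmp)
[1] flags=0010 MI?F → skip
[2] flags=0010 EQ?F → skip
[3] flags=0011 → (cmp)
[4] flags=0011 LT?T → r1=0x9b
[5] flags=0011 EQ?F → skip
[6] flags=0011 VS?T → r2=0x51
[7] flags=0011 → (cmp)
[8] flags=0011 NE?T → r2=0x46
[9] flags=0011 VC?F → skip
[10] flags=0011 EQ?F → skip

VAL = 0xe1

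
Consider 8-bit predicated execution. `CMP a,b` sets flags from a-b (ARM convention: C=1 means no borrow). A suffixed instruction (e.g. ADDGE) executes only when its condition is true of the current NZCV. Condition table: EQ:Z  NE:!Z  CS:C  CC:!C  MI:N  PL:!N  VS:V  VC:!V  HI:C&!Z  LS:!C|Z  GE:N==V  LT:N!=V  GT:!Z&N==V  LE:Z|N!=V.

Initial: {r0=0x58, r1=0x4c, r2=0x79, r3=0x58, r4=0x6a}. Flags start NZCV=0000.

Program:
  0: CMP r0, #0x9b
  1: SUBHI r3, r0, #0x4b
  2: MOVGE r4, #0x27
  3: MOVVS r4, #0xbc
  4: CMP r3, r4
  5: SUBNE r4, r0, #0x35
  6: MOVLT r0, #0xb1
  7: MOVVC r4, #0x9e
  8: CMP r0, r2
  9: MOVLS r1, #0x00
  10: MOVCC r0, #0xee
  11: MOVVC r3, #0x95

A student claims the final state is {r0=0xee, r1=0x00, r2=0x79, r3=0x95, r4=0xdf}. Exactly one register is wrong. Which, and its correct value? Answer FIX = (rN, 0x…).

FIX = (r4, 0x23)

0: ✓ CMP  NZCV=1001
1: · SUBHI
2: ✓ MOVGE  r4←0x27
3: ✓ MOVVS  r4←0xbc
4: ✓ CMP  NZCV=1001
5: ✓ SUBNE  r4←0x23
6: · MOVLT
7: · MOVVC
8: ✓ CMP  NZCV=1000
9: ✓ MOVLS  r1←0x00
10: ✓ MOVCC  r0←0xee
11: ✓ MOVVC  r3←0x95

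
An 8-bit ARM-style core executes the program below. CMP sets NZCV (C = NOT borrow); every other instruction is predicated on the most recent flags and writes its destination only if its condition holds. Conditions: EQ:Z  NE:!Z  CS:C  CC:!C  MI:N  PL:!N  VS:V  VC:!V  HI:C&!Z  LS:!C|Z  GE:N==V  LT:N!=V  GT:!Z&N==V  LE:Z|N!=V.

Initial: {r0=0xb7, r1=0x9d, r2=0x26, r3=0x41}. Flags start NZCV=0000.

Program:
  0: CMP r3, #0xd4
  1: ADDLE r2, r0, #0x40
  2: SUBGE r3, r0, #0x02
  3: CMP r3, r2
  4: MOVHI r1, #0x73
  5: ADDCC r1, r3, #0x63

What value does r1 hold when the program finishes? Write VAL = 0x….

[0] flags=0000 → (cmp)
[1] flags=0000 LE?F → skip
[2] flags=0000 GE?T → r3=0xb5
[3] flags=1010 → (cmp)
[4] flags=1010 HI?T → r1=0x73
[5] flags=1010 CC?F → skip

VAL = 0x73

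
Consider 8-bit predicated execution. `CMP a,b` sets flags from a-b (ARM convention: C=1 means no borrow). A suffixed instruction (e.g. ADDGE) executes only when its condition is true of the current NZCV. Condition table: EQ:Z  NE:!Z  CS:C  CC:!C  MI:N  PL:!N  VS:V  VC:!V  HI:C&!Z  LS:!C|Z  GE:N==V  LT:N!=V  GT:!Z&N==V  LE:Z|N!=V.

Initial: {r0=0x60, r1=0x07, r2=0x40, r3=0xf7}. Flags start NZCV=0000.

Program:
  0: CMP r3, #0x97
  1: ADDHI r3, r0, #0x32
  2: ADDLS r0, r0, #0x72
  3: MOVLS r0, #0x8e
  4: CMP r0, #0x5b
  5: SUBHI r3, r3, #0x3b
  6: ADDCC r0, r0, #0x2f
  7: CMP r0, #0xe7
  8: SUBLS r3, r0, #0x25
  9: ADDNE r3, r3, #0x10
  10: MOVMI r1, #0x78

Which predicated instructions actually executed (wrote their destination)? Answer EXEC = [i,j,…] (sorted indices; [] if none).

EXEC = [1,5,8,9]

[0] flags=0010 → (cmp)
[1] flags=0010 HI?T → r3=0x92
[2] flags=0010 LS?F → skip
[3] flags=0010 LS?F → skip
[4] flags=0010 → (cmp)
[5] flags=0010 HI?T → r3=0x57
[6] flags=0010 CC?F → skip
[7] flags=0000 → (cmp)
[8] flags=0000 LS?T → r3=0x3b
[9] flags=0000 NE?T → r3=0x4b
[10] flags=0000 MI?F → skip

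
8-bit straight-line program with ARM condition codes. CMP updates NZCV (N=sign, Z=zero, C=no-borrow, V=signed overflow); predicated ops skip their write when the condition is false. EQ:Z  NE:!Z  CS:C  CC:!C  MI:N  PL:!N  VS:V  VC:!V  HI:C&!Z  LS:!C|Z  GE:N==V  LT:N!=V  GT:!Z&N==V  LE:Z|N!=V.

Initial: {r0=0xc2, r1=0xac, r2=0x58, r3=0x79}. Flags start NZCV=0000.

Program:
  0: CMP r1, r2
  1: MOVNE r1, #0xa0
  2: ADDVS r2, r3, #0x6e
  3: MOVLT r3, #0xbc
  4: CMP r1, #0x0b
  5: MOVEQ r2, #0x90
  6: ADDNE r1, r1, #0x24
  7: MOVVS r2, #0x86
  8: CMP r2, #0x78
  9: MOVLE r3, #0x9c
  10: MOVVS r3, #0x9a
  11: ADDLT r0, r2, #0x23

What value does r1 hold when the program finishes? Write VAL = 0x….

VAL = 0xc4

0: ✓ CMP  NZCV=0011
1: ✓ MOVNE  r1←0xa0
2: ✓ ADDVS  r2←0xe7
3: ✓ MOVLT  r3←0xbc
4: ✓ CMP  NZCV=1010
5: · MOVEQ
6: ✓ ADDNE  r1←0xc4
7: · MOVVS
8: ✓ CMP  NZCV=0011
9: ✓ MOVLE  r3←0x9c
10: ✓ MOVVS  r3←0x9a
11: ✓ ADDLT  r0←0x0a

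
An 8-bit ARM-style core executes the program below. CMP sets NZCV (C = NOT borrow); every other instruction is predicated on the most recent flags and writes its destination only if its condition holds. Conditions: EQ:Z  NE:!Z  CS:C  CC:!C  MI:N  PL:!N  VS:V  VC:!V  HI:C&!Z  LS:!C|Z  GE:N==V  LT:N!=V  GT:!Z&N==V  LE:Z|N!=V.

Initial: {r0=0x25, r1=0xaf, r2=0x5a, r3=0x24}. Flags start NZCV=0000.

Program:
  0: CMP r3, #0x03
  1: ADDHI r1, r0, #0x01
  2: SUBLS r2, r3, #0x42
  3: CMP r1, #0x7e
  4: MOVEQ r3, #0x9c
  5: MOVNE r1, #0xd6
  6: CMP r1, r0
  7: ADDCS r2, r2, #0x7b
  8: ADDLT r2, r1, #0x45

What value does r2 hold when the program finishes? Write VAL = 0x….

[0] flags=0010 → (cmp)
[1] flags=0010 HI?T → r1=0x26
[2] flags=0010 LS?F → skip
[3] flags=1000 → (cmp)
[4] flags=1000 EQ?F → skip
[5] flags=1000 NE?T → r1=0xd6
[6] flags=1010 → (cmp)
[7] flags=1010 CS?T → r2=0xd5
[8] flags=1010 LT?T → r2=0x1b

VAL = 0x1b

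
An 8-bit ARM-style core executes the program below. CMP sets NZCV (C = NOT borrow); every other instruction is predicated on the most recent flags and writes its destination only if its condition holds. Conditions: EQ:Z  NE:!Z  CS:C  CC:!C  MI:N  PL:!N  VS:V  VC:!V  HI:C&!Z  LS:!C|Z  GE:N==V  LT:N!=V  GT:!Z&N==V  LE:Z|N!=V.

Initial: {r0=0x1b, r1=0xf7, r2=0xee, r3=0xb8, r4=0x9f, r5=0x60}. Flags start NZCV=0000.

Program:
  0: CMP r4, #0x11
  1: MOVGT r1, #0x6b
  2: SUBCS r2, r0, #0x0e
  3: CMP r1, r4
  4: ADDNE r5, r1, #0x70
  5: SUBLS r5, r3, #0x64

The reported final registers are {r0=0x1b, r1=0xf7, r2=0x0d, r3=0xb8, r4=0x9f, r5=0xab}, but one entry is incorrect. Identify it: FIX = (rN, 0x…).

FIX = (r5, 0x67)

[0] flags=1010 → (cmp)
[1] flags=1010 GT?F → skip
[2] flags=1010 CS?T → r2=0x0d
[3] flags=0010 → (cmp)
[4] flags=0010 NE?T → r5=0x67
[5] flags=0010 LS?F → skip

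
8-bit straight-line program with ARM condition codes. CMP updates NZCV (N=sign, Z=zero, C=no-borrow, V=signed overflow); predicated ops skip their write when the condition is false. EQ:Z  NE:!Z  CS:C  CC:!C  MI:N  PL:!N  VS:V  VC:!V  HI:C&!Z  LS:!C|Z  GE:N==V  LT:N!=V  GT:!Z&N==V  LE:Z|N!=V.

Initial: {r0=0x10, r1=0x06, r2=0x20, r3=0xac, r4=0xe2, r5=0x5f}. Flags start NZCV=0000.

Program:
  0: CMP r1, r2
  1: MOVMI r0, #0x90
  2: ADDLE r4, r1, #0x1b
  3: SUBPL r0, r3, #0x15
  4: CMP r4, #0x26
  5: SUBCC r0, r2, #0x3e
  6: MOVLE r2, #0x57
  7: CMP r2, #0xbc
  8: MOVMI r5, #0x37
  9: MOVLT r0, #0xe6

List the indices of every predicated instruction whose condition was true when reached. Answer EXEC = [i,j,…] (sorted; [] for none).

[0] flags=1000 → (cmp)
[1] flags=1000 MI?T → r0=0x90
[2] flags=1000 LE?T → r4=0x21
[3] flags=1000 PL?F → skip
[4] flags=1000 → (cmp)
[5] flags=1000 CC?T → r0=0xe2
[6] flags=1000 LE?T → r2=0x57
[7] flags=1001 → (cmp)
[8] flags=1001 MI?T → r5=0x37
[9] flags=1001 LT?F → skip

EXEC = [1,2,5,6,8]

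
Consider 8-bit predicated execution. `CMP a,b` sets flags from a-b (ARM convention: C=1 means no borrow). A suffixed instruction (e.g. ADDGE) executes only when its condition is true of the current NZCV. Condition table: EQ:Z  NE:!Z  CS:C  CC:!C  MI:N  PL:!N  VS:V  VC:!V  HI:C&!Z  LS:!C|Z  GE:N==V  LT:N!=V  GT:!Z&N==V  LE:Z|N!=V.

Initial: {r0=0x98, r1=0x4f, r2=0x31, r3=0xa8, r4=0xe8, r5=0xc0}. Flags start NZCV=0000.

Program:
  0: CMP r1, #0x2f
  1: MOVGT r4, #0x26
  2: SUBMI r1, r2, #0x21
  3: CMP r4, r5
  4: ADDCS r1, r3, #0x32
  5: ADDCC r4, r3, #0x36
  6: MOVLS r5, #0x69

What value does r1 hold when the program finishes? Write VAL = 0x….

VAL = 0x4f

[0] flags=0010 → (cmp)
[1] flags=0010 GT?T → r4=0x26
[2] flags=0010 MI?F → skip
[3] flags=0000 → (cmp)
[4] flags=0000 CS?F → skip
[5] flags=0000 CC?T → r4=0xde
[6] flags=0000 LS?T → r5=0x69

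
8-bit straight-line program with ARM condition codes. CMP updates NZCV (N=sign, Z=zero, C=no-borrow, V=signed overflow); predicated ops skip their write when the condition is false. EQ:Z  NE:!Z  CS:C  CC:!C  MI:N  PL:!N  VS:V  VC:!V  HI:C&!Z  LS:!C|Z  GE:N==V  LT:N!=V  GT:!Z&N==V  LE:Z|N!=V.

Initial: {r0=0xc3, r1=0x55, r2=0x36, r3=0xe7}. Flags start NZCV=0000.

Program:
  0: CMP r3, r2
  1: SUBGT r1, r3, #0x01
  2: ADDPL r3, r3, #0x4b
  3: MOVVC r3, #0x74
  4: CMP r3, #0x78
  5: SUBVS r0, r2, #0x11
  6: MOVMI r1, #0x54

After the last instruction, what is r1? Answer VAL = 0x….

VAL = 0x54

0: ✓ CMP  NZCV=1010
1: · SUBGT
2: · ADDPL
3: ✓ MOVVC  r3←0x74
4: ✓ CMP  NZCV=1000
5: · SUBVS
6: ✓ MOVMI  r1←0x54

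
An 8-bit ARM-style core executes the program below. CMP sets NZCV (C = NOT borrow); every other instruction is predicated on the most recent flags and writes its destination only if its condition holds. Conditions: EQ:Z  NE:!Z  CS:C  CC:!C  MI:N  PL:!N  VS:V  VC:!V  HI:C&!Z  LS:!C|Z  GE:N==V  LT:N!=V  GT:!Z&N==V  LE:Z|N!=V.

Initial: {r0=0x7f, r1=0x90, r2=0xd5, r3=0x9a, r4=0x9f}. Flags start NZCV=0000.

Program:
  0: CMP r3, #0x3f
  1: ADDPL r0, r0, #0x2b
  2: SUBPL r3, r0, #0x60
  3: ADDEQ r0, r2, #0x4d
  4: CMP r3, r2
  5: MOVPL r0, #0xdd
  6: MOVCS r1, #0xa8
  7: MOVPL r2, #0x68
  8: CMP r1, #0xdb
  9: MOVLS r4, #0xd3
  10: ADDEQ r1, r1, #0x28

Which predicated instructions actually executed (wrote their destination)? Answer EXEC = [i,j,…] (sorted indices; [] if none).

EXEC = [1,2,5,7,9]

0: ✓ CMP  NZCV=0011
1: ✓ ADDPL  r0←0xaa
2: ✓ SUBPL  r3←0x4a
3: · ADDEQ
4: ✓ CMP  NZCV=0000
5: ✓ MOVPL  r0←0xdd
6: · MOVCS
7: ✓ MOVPL  r2←0x68
8: ✓ CMP  NZCV=1000
9: ✓ MOVLS  r4←0xd3
10: · ADDEQ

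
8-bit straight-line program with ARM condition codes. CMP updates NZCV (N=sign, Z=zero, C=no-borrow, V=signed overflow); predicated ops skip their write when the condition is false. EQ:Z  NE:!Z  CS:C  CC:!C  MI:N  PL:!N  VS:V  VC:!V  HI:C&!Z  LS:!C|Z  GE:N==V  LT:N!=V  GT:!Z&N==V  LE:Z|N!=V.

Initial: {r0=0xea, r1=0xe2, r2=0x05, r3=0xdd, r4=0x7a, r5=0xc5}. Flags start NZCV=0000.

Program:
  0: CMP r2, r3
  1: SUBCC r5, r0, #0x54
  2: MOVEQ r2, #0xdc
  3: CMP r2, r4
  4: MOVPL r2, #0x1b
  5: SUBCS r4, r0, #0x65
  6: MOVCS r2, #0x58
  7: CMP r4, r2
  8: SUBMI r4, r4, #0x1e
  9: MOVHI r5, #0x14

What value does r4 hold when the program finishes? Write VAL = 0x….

VAL = 0x7a

[0] flags=0000 → (cmp)
[1] flags=0000 CC?T → r5=0x96
[2] flags=0000 EQ?F → skip
[3] flags=1000 → (cmp)
[4] flags=1000 PL?F → skip
[5] flags=1000 CS?F → skip
[6] flags=1000 CS?F → skip
[7] flags=0010 → (cmp)
[8] flags=0010 MI?F → skip
[9] flags=0010 HI?T → r5=0x14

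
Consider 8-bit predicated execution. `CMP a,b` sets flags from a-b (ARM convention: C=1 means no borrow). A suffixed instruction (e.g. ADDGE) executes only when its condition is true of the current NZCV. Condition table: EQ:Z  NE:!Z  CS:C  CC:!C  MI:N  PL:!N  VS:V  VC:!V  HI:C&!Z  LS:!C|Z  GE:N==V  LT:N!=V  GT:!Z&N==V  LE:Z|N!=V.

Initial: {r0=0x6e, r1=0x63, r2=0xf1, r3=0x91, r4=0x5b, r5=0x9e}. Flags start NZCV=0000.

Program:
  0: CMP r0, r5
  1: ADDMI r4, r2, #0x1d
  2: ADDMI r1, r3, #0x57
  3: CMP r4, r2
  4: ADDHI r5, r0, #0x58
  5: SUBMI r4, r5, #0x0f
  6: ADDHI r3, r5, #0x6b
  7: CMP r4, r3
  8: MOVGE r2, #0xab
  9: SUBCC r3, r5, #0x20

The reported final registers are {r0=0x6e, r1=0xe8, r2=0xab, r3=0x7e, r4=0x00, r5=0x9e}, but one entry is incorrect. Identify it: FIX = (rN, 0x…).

0: ✓ CMP  NZCV=1001
1: ✓ ADDMI  r4←0x0e
2: ✓ ADDMI  r1←0xe8
3: ✓ CMP  NZCV=0000
4: · ADDHI
5: · SUBMI
6: · ADDHI
7: ✓ CMP  NZCV=0000
8: ✓ MOVGE  r2←0xab
9: ✓ SUBCC  r3←0x7e

FIX = (r4, 0x0e)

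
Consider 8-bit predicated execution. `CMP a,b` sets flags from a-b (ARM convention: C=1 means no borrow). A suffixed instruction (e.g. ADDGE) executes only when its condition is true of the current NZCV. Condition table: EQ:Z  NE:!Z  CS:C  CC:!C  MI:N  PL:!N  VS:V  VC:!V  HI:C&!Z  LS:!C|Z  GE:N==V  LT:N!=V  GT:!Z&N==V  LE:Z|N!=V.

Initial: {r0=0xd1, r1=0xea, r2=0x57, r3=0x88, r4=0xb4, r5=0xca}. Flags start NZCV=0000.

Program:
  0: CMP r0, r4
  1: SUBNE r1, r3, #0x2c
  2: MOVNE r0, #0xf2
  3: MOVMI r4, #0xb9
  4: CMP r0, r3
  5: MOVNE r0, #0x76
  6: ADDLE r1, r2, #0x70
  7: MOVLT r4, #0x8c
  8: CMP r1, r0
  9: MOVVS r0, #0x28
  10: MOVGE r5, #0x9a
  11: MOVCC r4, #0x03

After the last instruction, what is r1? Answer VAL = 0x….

VAL = 0x5c

[0] flags=0010 → (cmp)
[1] flags=0010 NE?T → r1=0x5c
[2] flags=0010 NE?T → r0=0xf2
[3] flags=0010 MI?F → skip
[4] flags=0010 → (cmp)
[5] flags=0010 NE?T → r0=0x76
[6] flags=0010 LE?F → skip
[7] flags=0010 LT?F → skip
[8] flags=1000 → (cmp)
[9] flags=1000 VS?F → skip
[10] flags=1000 GE?F → skip
[11] flags=1000 CC?T → r4=0x03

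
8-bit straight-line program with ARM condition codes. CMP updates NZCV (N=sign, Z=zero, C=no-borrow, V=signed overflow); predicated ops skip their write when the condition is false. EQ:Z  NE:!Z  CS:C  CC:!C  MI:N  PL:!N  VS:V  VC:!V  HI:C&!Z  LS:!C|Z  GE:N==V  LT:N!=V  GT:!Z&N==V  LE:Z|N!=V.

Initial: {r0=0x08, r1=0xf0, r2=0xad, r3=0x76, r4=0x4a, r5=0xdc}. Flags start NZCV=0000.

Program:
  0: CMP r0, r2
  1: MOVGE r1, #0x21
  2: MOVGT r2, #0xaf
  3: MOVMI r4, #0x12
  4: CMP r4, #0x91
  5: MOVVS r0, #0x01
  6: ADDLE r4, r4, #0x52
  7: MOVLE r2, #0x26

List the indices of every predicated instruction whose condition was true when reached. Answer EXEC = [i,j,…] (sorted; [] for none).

[0] flags=0000 → (cmp)
[1] flags=0000 GE?T → r1=0x21
[2] flags=0000 GT?T → r2=0xaf
[3] flags=0000 MI?F → skip
[4] flags=1001 → (cmp)
[5] flags=1001 VS?T → r0=0x01
[6] flags=1001 LE?F → skip
[7] flags=1001 LE?F → skip

EXEC = [1,2,5]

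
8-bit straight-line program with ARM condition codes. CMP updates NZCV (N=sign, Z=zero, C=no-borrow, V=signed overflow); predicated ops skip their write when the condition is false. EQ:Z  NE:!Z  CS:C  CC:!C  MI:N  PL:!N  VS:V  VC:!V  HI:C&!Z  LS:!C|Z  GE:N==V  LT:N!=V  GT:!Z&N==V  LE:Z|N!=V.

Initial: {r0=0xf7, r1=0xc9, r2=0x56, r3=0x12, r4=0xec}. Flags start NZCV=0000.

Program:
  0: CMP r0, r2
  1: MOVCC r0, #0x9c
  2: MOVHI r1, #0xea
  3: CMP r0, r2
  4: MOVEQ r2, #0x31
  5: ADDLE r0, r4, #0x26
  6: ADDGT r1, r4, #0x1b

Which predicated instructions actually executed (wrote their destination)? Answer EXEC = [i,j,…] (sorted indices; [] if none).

0: ✓ CMP  NZCV=1010
1: · MOVCC
2: ✓ MOVHI  r1←0xea
3: ✓ CMP  NZCV=1010
4: · MOVEQ
5: ✓ ADDLE  r0←0x12
6: · ADDGT

EXEC = [2,5]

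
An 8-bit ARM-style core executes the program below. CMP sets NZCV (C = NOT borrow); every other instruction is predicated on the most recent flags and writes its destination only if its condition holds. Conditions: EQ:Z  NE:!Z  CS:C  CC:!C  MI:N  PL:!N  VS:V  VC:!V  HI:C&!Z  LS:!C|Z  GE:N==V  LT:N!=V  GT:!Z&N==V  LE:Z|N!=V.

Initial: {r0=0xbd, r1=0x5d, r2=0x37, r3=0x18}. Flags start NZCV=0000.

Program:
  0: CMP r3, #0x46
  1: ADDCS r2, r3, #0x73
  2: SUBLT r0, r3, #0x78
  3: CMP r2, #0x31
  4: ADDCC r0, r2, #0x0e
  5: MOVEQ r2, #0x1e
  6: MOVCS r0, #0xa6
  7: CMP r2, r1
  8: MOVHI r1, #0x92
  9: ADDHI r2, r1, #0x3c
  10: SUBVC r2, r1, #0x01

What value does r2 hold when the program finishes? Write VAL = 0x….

[0] flags=1000 → (cmp)
[1] flags=1000 CS?F → skip
[2] flags=1000 LT?T → r0=0xa0
[3] flags=0010 → (cmp)
[4] flags=0010 CC?F → skip
[5] flags=0010 EQ?F → skip
[6] flags=0010 CS?T → r0=0xa6
[7] flags=1000 → (cmp)
[8] flags=1000 HI?F → skip
[9] flags=1000 HI?F → skip
[10] flags=1000 VC?T → r2=0x5c

VAL = 0x5c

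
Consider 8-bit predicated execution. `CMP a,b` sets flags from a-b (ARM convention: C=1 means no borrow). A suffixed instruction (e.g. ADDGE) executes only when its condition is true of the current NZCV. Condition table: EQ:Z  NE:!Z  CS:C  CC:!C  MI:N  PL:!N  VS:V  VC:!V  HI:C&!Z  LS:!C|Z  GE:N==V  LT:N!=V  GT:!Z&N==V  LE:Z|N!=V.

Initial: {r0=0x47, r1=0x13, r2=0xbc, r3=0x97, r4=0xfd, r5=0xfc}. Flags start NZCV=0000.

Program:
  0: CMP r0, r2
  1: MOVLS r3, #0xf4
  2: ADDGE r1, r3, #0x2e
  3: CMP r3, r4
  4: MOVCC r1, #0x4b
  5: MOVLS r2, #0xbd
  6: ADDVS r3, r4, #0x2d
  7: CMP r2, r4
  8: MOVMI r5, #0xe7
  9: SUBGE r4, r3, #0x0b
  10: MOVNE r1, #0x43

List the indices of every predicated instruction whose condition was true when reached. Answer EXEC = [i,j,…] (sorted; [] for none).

[0] flags=1001 → (cmp)
[1] flags=1001 LS?T → r3=0xf4
[2] flags=1001 GE?T → r1=0x22
[3] flags=1000 → (cmp)
[4] flags=1000 CC?T → r1=0x4b
[5] flags=1000 LS?T → r2=0xbd
[6] flags=1000 VS?F → skip
[7] flags=1000 → (cmp)
[8] flags=1000 MI?T → r5=0xe7
[9] flags=1000 GE?F → skip
[10] flags=1000 NE?T → r1=0x43

EXEC = [1,2,4,5,8,10]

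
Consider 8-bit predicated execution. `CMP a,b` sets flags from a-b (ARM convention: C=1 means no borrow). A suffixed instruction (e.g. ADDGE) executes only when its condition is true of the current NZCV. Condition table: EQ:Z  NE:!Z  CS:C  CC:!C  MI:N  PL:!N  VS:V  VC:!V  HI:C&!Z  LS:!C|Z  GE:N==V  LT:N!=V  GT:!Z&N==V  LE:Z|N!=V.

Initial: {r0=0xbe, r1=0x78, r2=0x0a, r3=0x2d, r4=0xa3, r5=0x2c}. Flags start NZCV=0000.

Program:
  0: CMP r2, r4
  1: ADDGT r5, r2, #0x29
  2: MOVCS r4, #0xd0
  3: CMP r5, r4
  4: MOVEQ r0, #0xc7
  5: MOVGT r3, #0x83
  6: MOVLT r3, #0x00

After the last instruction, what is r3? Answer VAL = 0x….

0: ✓ CMP  NZCV=0000
1: ✓ ADDGT  r5←0x33
2: · MOVCS
3: ✓ CMP  NZCV=1001
4: · MOVEQ
5: ✓ MOVGT  r3←0x83
6: · MOVLT

VAL = 0x83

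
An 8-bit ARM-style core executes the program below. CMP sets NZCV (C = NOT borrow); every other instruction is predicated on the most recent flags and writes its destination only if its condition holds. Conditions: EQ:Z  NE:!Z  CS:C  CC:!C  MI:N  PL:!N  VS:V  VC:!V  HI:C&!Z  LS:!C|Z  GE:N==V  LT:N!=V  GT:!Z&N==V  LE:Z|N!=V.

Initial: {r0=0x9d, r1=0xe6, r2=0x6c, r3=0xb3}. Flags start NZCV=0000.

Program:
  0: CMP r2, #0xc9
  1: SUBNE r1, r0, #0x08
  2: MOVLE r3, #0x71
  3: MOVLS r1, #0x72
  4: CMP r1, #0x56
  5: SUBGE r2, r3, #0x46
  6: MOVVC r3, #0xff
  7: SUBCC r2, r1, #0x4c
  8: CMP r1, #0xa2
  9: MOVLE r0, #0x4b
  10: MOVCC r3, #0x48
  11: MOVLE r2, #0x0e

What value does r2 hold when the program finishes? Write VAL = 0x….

0: ✓ CMP  NZCV=1001
1: ✓ SUBNE  r1←0x95
2: · MOVLE
3: ✓ MOVLS  r1←0x72
4: ✓ CMP  NZCV=0010
5: ✓ SUBGE  r2←0x6d
6: ✓ MOVVC  r3←0xff
7: · SUBCC
8: ✓ CMP  NZCV=1001
9: · MOVLE
10: ✓ MOVCC  r3←0x48
11: · MOVLE

VAL = 0x6d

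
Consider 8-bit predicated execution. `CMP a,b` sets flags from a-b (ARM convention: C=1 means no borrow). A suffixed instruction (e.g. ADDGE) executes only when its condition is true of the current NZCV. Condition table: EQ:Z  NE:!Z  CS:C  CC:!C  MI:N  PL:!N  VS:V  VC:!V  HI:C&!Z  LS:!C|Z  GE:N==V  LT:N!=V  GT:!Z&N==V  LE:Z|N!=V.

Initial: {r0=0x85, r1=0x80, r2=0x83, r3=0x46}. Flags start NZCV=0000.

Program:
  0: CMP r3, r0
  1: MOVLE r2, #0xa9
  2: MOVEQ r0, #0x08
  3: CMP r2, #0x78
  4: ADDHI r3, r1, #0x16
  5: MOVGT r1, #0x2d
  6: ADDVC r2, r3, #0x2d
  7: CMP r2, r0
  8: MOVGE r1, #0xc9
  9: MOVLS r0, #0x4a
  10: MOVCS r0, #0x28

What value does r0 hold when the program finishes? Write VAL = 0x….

[0] flags=1001 → (cmp)
[1] flags=1001 LE?F → skip
[2] flags=1001 EQ?F → skip
[3] flags=0011 → (cmp)
[4] flags=0011 HI?T → r3=0x96
[5] flags=0011 GT?F → skip
[6] flags=0011 VC?F → skip
[7] flags=1000 → (cmp)
[8] flags=1000 GE?F → skip
[9] flags=1000 LS?T → r0=0x4a
[10] flags=1000 CS?F → skip

VAL = 0x4a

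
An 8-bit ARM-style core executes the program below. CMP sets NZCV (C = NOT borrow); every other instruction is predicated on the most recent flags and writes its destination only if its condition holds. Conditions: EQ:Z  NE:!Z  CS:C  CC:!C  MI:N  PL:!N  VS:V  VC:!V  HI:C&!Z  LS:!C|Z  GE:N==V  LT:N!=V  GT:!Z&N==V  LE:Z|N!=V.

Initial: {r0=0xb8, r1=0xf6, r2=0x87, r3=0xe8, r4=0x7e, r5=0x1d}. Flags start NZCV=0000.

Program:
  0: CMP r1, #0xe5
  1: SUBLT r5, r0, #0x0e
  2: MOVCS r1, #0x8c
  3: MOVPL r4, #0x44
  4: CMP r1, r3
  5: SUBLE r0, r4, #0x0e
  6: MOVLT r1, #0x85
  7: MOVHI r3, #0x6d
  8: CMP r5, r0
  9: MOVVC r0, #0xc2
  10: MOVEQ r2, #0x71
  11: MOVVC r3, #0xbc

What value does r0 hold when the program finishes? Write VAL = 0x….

VAL = 0xc2

[0] flags=0010 → (cmp)
[1] flags=0010 LT?F → skip
[2] flags=0010 CS?T → r1=0x8c
[3] flags=0010 PL?T → r4=0x44
[4] flags=1000 → (cmp)
[5] flags=1000 LE?T → r0=0x36
[6] flags=1000 LT?T → r1=0x85
[7] flags=1000 HI?F → skip
[8] flags=1000 → (cmp)
[9] flags=1000 VC?T → r0=0xc2
[10] flags=1000 EQ?F → skip
[11] flags=1000 VC?T → r3=0xbc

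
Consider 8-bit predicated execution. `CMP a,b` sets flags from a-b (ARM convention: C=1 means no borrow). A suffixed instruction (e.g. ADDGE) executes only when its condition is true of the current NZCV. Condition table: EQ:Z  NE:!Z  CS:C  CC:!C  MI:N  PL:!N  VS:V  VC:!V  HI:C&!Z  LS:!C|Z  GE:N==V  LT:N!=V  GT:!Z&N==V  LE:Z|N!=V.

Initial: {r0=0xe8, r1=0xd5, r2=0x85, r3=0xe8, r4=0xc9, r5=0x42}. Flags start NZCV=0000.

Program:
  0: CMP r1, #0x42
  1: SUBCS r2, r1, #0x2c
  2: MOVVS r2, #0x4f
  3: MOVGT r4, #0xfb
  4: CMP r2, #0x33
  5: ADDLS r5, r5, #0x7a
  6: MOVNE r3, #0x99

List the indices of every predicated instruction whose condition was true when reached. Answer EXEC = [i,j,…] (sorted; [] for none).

0: ✓ CMP  NZCV=1010
1: ✓ SUBCS  r2←0xa9
2: · MOVVS
3: · MOVGT
4: ✓ CMP  NZCV=0011
5: · ADDLS
6: ✓ MOVNE  r3←0x99

EXEC = [1,6]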